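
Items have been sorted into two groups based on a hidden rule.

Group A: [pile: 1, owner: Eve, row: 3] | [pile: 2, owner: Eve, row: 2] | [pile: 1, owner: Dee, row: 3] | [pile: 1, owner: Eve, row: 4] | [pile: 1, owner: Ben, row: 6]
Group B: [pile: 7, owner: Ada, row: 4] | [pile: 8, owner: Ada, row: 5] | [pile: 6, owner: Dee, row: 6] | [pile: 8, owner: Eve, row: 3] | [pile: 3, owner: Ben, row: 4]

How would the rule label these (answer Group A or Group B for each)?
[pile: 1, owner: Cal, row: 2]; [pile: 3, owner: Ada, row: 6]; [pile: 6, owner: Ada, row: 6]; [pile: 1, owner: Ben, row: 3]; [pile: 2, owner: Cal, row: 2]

Group A, Group B, Group B, Group A, Group A

The classifier is using: pile ≤ 2.
[pile: 1, owner: Cal, row: 2]: pile = 1 — matches, so Group A.
[pile: 3, owner: Ada, row: 6]: pile = 3 — fails this test, so Group B.
[pile: 6, owner: Ada, row: 6]: pile = 6 — fails this test, so Group B.
[pile: 1, owner: Ben, row: 3]: pile = 1 — matches, so Group A.
[pile: 2, owner: Cal, row: 2]: pile = 2 — matches, so Group A.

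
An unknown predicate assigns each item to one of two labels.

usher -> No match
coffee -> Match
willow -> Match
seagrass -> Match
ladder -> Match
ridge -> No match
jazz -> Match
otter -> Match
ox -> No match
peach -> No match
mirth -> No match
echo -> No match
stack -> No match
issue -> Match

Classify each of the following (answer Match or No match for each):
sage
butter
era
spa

No match, Match, No match, No match

A rule that fits every label: has a double letter — true of each 'Match' example, false of each 'No match' one.
sage — no doubled letter, hence No match.
butter — 'tt' doubled, hence Match.
era — no doubled letter, hence No match.
spa — no doubled letter, hence No match.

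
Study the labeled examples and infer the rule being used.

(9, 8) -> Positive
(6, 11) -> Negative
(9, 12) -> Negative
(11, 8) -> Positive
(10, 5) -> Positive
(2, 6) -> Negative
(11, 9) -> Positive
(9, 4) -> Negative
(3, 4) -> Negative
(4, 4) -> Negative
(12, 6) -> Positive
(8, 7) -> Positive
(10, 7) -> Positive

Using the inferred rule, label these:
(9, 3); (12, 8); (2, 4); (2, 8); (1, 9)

The simplest hypothesis consistent with all the labels is: first > second AND sum ≥ 15.
(9, 3) → 9 > 3, 9+3 = 12 → Negative.
(12, 8) → 12 > 8, 12+8 = 20 → Positive.
(2, 4) → 2 < 4, 2+4 = 6 → Negative.
(2, 8) → 2 < 8, 2+8 = 10 → Negative.
(1, 9) → 1 < 9, 1+9 = 10 → Negative.

Negative, Positive, Negative, Negative, Negative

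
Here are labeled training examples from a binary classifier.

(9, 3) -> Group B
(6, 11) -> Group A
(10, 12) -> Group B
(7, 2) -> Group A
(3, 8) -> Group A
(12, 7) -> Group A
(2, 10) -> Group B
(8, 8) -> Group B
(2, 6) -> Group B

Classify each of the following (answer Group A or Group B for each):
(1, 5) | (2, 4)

One predicate separates the groups cleanly: sum is odd.
(1, 5): Group B (1+5 = 6). (2, 4): Group B (2+4 = 6).

Group B, Group B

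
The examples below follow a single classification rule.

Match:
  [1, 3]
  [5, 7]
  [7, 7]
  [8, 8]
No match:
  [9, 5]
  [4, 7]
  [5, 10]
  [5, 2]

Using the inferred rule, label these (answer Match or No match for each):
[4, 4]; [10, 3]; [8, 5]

The classifier is using: |first − second| ≤ 2.
[4, 4] — |4−4| = 0, hence Match. [10, 3] — |10−3| = 7, hence No match. [8, 5] — |8−5| = 3, hence No match.

Match, No match, No match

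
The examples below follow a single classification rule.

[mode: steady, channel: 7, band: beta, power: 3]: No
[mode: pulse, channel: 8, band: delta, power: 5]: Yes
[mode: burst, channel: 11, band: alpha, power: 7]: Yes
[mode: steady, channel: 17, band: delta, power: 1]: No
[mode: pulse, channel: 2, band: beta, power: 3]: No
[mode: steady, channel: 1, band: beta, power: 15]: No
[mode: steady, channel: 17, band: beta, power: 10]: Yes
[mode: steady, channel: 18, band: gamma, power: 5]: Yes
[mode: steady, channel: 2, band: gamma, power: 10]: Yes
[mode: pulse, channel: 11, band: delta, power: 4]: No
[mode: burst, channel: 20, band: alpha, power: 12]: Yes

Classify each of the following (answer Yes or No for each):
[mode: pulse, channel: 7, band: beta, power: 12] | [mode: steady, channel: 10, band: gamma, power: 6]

All 'Yes' examples share one property — power ≥ 5 AND power ≤ 12 — and every 'No' example lacks it.

Yes, Yes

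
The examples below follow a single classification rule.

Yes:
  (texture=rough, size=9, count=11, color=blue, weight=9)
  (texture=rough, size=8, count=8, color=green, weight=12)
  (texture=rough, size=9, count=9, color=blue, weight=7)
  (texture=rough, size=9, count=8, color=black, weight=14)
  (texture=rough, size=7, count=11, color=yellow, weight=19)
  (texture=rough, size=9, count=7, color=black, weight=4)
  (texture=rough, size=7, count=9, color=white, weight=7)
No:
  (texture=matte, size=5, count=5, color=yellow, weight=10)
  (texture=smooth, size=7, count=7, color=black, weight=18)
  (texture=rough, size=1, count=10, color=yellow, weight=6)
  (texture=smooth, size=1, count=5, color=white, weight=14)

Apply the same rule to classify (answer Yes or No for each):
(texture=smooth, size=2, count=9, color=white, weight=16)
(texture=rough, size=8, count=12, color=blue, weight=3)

The common property of the 'Yes' items is: texture is rough AND size ≥ 5. No 'No' item has it.
(texture=smooth, size=2, count=9, color=white, weight=16) — texture is smooth, size = 2, hence No.
(texture=rough, size=8, count=12, color=blue, weight=3) — texture is rough, size = 8, hence Yes.

No, Yes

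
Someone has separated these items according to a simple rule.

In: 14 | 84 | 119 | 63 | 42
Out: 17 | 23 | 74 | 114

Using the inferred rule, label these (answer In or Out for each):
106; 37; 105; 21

Comparing the two groups points to one rule — multiple of 7.

Out, Out, In, In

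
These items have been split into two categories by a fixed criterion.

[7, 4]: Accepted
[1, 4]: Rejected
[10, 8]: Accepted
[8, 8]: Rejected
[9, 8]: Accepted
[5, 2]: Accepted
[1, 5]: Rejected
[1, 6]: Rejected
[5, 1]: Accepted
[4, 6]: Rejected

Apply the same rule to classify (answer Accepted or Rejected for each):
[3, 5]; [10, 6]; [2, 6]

Rejected, Accepted, Rejected

The common property of the 'Accepted' items is: first > second. No 'Rejected' item has it.
[3, 5] — 3 < 5, hence Rejected. [10, 6] — 10 > 6, hence Accepted. [2, 6] — 2 < 6, hence Rejected.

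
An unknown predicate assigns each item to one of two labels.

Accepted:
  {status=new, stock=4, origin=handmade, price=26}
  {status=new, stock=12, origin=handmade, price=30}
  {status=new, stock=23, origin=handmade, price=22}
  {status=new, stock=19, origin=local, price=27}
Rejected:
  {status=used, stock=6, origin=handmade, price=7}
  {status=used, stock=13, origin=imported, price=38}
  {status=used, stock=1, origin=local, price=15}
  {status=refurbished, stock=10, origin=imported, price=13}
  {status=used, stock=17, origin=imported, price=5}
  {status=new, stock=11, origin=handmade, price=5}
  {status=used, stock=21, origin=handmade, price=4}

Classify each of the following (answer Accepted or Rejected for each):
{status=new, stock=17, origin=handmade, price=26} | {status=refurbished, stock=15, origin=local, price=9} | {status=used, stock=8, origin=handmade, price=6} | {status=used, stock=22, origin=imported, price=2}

Accepted, Rejected, Rejected, Rejected

The simplest hypothesis consistent with all the labels is: status is new AND price ≥ 7.
Accepted: {status=new, stock=17, origin=handmade, price=26}, since status is new, price = 26. Rejected: {status=refurbished, stock=15, origin=local, price=9}, since status is refurbished, price = 9. Rejected: {status=used, stock=8, origin=handmade, price=6}, since status is used, price = 6. Rejected: {status=used, stock=22, origin=imported, price=2}, since status is used, price = 2.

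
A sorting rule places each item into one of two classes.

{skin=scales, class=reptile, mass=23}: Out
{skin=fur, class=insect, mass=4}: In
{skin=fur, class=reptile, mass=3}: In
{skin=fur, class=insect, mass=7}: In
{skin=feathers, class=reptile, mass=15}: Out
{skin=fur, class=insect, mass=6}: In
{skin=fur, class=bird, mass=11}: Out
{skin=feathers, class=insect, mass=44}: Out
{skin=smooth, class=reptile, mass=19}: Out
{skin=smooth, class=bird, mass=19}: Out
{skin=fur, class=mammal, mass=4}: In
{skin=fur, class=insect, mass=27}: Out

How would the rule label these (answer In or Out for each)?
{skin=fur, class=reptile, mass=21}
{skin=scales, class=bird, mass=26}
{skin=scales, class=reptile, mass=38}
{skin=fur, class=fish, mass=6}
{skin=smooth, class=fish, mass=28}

Out, Out, Out, In, Out

The classifier is using: mass ≤ 7.
{skin=fur, class=reptile, mass=21}: mass = 21, does not fit → Out. {skin=scales, class=bird, mass=26}: mass = 26, does not fit → Out. {skin=scales, class=reptile, mass=38}: mass = 38, does not fit → Out. {skin=fur, class=fish, mass=6}: mass = 6, has this property → In. {skin=smooth, class=fish, mass=28}: mass = 28, does not fit → Out.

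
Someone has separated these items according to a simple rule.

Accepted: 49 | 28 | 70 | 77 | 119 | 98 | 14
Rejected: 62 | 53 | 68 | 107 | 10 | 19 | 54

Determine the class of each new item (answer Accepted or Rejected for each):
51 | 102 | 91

Rejected, Rejected, Accepted

All 'Accepted' examples share one property — multiple of 7 — and every 'Rejected' example lacks it.
51 — 51 = 7·7 + 2, hence Rejected.
102 — 102 = 7·14 + 4, hence Rejected.
91 — 91 = 7·13, hence Accepted.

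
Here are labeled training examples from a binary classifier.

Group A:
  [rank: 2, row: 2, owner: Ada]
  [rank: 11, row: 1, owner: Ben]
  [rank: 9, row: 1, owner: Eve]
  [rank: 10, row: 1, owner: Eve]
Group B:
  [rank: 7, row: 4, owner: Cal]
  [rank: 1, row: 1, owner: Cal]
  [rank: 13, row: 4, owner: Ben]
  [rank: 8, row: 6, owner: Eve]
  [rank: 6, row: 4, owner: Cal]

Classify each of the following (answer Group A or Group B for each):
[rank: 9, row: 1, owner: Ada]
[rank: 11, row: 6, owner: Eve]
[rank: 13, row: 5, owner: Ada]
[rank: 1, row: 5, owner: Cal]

All 'Group A' examples share one property — rank ≥ 2 AND row ≤ 2 — and every 'Group B' example lacks it.
[rank: 9, row: 1, owner: Ada]: rank = 9, row = 1 — passes, so Group A.
[rank: 11, row: 6, owner: Eve]: rank = 11, row = 6 — doesn't qualify, so Group B.
[rank: 13, row: 5, owner: Ada]: rank = 13, row = 5 — doesn't qualify, so Group B.
[rank: 1, row: 5, owner: Cal]: rank = 1, row = 5 — doesn't qualify, so Group B.

Group A, Group B, Group B, Group B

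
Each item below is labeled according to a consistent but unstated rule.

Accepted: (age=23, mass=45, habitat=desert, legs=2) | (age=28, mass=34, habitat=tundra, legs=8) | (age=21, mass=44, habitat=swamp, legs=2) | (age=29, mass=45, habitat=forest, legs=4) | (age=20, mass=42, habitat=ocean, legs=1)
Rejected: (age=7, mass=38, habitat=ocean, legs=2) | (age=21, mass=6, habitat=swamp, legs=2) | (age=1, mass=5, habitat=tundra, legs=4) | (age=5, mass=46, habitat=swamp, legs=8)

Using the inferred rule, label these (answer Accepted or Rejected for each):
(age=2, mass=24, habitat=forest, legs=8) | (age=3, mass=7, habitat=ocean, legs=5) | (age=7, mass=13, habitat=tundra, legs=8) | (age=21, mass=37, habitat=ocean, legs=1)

The common property of the 'Accepted' items is: age ≥ 20 AND mass ≥ 34. No 'Rejected' item has it.
(age=2, mass=24, habitat=forest, legs=8): Rejected (age = 2, mass = 24). (age=3, mass=7, habitat=ocean, legs=5): Rejected (age = 3, mass = 7). (age=7, mass=13, habitat=tundra, legs=8): Rejected (age = 7, mass = 13). (age=21, mass=37, habitat=ocean, legs=1): Accepted (age = 21, mass = 37).

Rejected, Rejected, Rejected, Accepted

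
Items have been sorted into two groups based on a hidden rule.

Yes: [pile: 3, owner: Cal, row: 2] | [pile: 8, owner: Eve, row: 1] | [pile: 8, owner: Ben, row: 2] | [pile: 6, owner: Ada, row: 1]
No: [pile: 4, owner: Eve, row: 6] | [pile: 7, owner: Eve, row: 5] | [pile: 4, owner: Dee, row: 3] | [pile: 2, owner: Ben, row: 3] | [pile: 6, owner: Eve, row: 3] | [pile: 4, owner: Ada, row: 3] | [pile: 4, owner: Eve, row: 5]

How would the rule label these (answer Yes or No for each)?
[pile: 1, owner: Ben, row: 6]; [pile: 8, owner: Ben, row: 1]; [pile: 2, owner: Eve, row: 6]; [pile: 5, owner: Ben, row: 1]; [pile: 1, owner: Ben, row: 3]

No, Yes, No, Yes, No

The distinguishing property — row ≤ 2 — holds for all the 'Yes' cases and none of the 'No' cases.
No: [pile: 1, owner: Ben, row: 6], since row = 6. Yes: [pile: 8, owner: Ben, row: 1], since row = 1. No: [pile: 2, owner: Eve, row: 6], since row = 6. Yes: [pile: 5, owner: Ben, row: 1], since row = 1. No: [pile: 1, owner: Ben, row: 3], since row = 3.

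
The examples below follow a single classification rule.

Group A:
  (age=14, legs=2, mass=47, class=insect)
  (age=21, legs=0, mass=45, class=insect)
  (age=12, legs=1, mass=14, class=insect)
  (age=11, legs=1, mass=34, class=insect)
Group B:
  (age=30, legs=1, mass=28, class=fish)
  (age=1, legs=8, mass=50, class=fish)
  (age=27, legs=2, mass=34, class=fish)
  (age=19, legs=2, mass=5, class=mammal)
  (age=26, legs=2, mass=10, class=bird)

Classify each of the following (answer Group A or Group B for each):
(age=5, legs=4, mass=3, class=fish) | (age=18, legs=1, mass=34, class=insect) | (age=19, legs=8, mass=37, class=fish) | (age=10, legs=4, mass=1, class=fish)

Group B, Group A, Group B, Group B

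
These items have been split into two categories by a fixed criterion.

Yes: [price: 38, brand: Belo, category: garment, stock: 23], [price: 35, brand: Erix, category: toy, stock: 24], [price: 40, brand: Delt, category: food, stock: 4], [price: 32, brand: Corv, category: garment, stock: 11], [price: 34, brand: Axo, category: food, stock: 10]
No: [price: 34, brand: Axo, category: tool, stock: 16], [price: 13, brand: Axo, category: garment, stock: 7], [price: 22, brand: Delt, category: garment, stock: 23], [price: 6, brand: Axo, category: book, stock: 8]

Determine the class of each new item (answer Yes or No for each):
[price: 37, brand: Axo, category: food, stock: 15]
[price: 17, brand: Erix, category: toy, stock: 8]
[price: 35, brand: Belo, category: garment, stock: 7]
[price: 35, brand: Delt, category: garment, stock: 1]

The common property of the 'Yes' items is: stock ≠ 16 AND price ≥ 32. No 'No' item has it.
[price: 37, brand: Axo, category: food, stock: 15]: stock = 15, price = 37 — checks out, so Yes.
[price: 17, brand: Erix, category: toy, stock: 8]: stock = 8, price = 17 — does not fit, so No.
[price: 35, brand: Belo, category: garment, stock: 7]: stock = 7, price = 35 — checks out, so Yes.
[price: 35, brand: Delt, category: garment, stock: 1]: stock = 1, price = 35 — checks out, so Yes.

Yes, No, Yes, Yes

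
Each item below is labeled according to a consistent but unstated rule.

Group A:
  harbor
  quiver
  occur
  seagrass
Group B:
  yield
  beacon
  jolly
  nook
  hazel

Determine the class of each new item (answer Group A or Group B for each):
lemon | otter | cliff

Group B, Group A, Group B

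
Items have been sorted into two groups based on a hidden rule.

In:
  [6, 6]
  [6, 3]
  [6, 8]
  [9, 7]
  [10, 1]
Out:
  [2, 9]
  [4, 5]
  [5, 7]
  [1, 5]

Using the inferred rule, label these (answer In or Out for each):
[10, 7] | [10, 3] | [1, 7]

The pattern is that an item is 'In' exactly when: first ≥ 6.

In, In, Out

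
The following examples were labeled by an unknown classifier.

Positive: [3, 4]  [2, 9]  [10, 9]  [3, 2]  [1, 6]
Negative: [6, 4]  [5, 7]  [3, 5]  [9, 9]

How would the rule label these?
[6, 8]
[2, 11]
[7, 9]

Comparing the two groups points to one rule — sum is odd.
[6, 8] → 6+8 = 14 → Negative.
[2, 11] → 2+11 = 13 → Positive.
[7, 9] → 7+9 = 16 → Negative.

Negative, Positive, Negative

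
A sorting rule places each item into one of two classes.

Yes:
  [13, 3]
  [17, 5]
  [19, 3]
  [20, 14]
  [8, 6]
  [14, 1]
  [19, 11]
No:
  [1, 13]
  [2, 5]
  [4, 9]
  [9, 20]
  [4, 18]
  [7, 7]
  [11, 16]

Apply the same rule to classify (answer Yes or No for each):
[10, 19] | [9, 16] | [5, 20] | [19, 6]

One predicate separates the groups cleanly: first > second.

No, No, No, Yes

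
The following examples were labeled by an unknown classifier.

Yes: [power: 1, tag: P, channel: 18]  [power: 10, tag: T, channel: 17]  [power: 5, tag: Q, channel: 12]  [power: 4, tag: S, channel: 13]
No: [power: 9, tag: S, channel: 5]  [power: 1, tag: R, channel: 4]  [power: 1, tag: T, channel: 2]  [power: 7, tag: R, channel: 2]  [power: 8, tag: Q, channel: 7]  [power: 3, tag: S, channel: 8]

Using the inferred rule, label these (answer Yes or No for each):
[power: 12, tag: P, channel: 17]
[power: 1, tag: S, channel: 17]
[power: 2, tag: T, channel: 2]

Yes, Yes, No

A rule that fits every label: channel ≥ 12 — true of each 'Yes' example, false of each 'No' one.
[power: 12, tag: P, channel: 17]: channel = 17, passes → Yes.
[power: 1, tag: S, channel: 17]: channel = 17, passes → Yes.
[power: 2, tag: T, channel: 2]: channel = 2, does not fit → No.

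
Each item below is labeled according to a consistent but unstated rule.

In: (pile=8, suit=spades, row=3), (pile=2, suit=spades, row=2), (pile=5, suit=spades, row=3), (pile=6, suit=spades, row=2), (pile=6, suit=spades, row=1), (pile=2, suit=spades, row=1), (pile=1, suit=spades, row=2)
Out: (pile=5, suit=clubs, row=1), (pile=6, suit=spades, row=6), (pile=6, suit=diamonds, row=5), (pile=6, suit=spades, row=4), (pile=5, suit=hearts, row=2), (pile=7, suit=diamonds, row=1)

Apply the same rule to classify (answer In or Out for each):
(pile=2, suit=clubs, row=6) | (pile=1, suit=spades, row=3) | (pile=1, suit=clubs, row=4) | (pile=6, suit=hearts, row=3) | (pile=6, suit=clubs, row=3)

Out, In, Out, Out, Out

The common property of the 'In' items is: suit is spades AND row ≤ 3. No 'Out' item has it.
(pile=2, suit=clubs, row=6): suit is clubs, row = 6 — fails this test, so Out.
(pile=1, suit=spades, row=3): suit is spades, row = 3 — passes, so In.
(pile=1, suit=clubs, row=4): suit is clubs, row = 4 — fails this test, so Out.
(pile=6, suit=hearts, row=3): suit is hearts, row = 3 — fails this test, so Out.
(pile=6, suit=clubs, row=3): suit is clubs, row = 3 — fails this test, so Out.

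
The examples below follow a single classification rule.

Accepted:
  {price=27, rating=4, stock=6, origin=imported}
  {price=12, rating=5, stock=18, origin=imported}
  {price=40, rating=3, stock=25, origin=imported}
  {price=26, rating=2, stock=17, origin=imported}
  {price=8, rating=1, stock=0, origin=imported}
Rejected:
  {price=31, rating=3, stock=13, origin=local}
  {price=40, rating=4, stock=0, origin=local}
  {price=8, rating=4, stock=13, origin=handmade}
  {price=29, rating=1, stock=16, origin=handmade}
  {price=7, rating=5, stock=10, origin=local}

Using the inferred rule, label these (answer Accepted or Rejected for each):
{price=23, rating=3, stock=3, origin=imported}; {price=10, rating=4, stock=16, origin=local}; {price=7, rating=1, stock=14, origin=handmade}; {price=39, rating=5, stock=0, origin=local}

Accepted, Rejected, Rejected, Rejected

Rule: origin is imported. This holds for each 'Accepted' example and fails for each 'Rejected' one.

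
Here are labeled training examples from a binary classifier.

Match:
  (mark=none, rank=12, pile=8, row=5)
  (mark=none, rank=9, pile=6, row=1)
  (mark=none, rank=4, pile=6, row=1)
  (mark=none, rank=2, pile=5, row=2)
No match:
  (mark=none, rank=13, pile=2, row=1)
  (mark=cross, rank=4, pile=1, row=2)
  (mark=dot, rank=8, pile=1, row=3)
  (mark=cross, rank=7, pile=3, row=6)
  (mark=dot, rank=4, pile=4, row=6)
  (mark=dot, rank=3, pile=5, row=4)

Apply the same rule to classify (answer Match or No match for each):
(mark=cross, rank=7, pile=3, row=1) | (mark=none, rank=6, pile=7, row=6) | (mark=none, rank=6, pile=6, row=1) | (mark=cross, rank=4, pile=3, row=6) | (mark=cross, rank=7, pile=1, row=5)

No match, Match, Match, No match, No match

All 'Match' examples share one property — mark is none AND pile ≥ 3 — and every 'No match' example lacks it.
(mark=cross, rank=7, pile=3, row=1) — mark is cross, pile = 3, hence No match. (mark=none, rank=6, pile=7, row=6) — mark is none, pile = 7, hence Match. (mark=none, rank=6, pile=6, row=1) — mark is none, pile = 6, hence Match. (mark=cross, rank=4, pile=3, row=6) — mark is cross, pile = 3, hence No match. (mark=cross, rank=7, pile=1, row=5) — mark is cross, pile = 1, hence No match.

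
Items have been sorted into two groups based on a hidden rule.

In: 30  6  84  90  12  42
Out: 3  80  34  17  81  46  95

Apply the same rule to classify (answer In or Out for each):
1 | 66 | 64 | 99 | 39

Comparing the two groups points to one rule — multiple of 6.
1: 1 = 6·0 + 1, does not satisfy this → Out.
66: 66 = 6·11, has this property → In.
64: 64 = 6·10 + 4, does not satisfy this → Out.
99: 99 = 6·16 + 3, does not satisfy this → Out.
39: 39 = 6·6 + 3, does not satisfy this → Out.

Out, In, Out, Out, Out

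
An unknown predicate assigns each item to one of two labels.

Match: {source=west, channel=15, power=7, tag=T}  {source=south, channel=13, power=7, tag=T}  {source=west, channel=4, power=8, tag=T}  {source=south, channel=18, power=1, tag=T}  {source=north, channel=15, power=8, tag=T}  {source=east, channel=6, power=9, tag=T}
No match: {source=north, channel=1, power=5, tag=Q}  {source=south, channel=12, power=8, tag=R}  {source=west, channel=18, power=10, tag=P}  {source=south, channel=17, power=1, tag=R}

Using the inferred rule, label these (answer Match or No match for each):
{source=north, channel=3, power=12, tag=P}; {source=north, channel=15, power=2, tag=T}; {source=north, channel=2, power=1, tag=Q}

No match, Match, No match

The rule appears to be: tag is T.
No match: {source=north, channel=3, power=12, tag=P}, since tag is P. Match: {source=north, channel=15, power=2, tag=T}, since tag is T. No match: {source=north, channel=2, power=1, tag=Q}, since tag is Q.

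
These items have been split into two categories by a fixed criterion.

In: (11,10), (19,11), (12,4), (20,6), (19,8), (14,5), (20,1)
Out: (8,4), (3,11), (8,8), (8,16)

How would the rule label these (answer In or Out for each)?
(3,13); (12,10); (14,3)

Out, In, In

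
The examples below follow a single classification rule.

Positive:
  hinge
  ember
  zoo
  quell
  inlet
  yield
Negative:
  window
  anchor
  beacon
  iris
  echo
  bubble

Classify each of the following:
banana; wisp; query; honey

Negative, Negative, Positive, Positive

The rule appears to be: odd length.
banana → length 6 → Negative.
wisp → length 4 → Negative.
query → length 5 → Positive.
honey → length 5 → Positive.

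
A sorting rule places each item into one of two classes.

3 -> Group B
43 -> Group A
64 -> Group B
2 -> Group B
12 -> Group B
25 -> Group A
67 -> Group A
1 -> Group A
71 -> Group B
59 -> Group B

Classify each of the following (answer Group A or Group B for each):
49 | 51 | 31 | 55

Group A, Group B, Group A, Group A

One predicate separates the groups cleanly: ≡ 1 (mod 6).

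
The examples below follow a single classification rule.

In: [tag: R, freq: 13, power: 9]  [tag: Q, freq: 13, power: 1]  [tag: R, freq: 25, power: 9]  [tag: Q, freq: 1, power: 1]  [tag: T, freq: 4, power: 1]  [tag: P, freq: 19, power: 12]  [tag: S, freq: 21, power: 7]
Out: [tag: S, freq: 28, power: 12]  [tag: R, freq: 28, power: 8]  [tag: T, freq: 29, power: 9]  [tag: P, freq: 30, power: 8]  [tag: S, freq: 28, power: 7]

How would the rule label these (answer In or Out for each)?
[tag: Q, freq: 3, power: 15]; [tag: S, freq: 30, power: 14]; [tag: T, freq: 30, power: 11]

In, Out, Out

'In' ⟺ freq ≤ 25.
[tag: Q, freq: 3, power: 15]: freq = 3 — qualifies, so In. [tag: S, freq: 30, power: 14]: freq = 30 — fails the rule, so Out. [tag: T, freq: 30, power: 11]: freq = 30 — fails the rule, so Out.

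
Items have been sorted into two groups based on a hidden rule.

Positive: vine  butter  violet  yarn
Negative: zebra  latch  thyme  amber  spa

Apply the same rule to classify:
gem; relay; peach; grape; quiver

Negative, Negative, Negative, Negative, Positive

The common property of the 'Positive' items is: even length. No 'Negative' item has it.
gem: length 3 — fails this test, so Negative.
relay: length 5 — fails this test, so Negative.
peach: length 5 — fails this test, so Negative.
grape: length 5 — fails this test, so Negative.
quiver: length 6 — satisfies this, so Positive.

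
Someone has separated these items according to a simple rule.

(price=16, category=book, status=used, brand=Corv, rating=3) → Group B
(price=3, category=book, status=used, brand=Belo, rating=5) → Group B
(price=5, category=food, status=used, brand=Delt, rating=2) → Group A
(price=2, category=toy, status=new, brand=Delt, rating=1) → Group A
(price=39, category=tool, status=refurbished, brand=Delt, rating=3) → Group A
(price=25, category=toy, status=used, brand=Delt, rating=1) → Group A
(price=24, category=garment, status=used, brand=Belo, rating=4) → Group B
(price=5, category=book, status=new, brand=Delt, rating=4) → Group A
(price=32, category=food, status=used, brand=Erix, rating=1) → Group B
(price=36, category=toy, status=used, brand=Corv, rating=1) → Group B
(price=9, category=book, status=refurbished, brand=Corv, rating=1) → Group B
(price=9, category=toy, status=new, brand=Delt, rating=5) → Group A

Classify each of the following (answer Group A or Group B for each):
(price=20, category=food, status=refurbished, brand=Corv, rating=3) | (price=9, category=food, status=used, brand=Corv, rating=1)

Group B, Group B

Every 'Group A' example satisfies: brand is Delt. None of the 'Group B' examples do.
(price=20, category=food, status=refurbished, brand=Corv, rating=3): brand is Corv, does not pass → Group B.
(price=9, category=food, status=used, brand=Corv, rating=1): brand is Corv, does not pass → Group B.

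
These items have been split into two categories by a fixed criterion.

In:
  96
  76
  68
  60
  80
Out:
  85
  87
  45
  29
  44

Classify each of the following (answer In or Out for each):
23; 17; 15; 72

A rule that fits every label: even AND at least 45 — true of each 'In' example, false of each 'Out' one.
23: Out (23 is odd, 23 < 45).
17: Out (17 is odd, 17 < 45).
15: Out (15 is odd, 15 < 45).
72: In (72 is even, 72 ≥ 45).

Out, Out, Out, In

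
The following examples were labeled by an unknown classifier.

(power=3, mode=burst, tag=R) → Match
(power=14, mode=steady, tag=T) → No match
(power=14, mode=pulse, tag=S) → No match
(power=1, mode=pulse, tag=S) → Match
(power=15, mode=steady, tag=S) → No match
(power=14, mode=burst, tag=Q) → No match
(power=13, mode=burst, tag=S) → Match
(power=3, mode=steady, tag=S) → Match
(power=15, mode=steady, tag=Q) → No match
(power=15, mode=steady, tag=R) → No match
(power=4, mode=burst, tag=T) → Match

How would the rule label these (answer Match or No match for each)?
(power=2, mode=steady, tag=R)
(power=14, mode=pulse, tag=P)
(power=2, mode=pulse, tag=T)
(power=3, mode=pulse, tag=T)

The simplest hypothesis consistent with all the labels is: power ≤ 13.
(power=2, mode=steady, tag=R) → power = 2 → Match. (power=14, mode=pulse, tag=P) → power = 14 → No match. (power=2, mode=pulse, tag=T) → power = 2 → Match. (power=3, mode=pulse, tag=T) → power = 3 → Match.

Match, No match, Match, Match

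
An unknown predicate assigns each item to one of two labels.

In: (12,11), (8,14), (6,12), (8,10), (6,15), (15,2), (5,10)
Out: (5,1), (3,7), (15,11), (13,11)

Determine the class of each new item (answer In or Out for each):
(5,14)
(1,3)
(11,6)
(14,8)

In, Out, In, In

A rule that fits every label: product is even — true of each 'In' example, false of each 'Out' one.
(5,14) → 5·14 = 70 → In. (1,3) → 1·3 = 3 → Out. (11,6) → 11·6 = 66 → In. (14,8) → 14·8 = 112 → In.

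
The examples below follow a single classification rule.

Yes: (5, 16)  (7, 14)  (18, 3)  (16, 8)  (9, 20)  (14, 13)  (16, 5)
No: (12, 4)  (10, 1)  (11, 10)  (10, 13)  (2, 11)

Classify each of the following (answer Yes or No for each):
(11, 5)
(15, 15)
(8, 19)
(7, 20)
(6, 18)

'Yes' ⟺ max ≥ 14.

No, Yes, Yes, Yes, Yes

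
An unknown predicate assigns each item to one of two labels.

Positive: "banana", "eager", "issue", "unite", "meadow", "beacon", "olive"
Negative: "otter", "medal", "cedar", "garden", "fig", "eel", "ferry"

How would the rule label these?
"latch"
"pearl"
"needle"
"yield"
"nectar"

Negative, Negative, Positive, Negative, Negative

'Positive' ⟺ has ≥ 3 vowels.
"latch": 1 vowel — lacks this property, so Negative.
"pearl": 2 vowels — lacks this property, so Negative.
"needle": 3 vowels — passes, so Positive.
"yield": 2 vowels — lacks this property, so Negative.
"nectar": 2 vowels — lacks this property, so Negative.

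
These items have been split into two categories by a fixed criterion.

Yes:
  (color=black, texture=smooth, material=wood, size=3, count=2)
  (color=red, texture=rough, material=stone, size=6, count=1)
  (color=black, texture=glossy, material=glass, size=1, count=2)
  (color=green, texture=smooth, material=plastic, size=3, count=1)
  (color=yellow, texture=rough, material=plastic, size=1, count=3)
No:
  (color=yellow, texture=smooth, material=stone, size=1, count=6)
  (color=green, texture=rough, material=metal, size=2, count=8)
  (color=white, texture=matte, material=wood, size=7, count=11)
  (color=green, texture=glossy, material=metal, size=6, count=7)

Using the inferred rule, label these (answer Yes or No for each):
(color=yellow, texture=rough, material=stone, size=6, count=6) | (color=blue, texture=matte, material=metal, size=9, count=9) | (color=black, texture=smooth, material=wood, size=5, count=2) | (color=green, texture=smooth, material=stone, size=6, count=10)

The distinguishing property — count ≤ 3 — holds for all the 'Yes' cases and none of the 'No' cases.
(color=yellow, texture=rough, material=stone, size=6, count=6): count = 6, doesn't match → No. (color=blue, texture=matte, material=metal, size=9, count=9): count = 9, doesn't match → No. (color=black, texture=smooth, material=wood, size=5, count=2): count = 2, checks out → Yes. (color=green, texture=smooth, material=stone, size=6, count=10): count = 10, doesn't match → No.

No, No, Yes, No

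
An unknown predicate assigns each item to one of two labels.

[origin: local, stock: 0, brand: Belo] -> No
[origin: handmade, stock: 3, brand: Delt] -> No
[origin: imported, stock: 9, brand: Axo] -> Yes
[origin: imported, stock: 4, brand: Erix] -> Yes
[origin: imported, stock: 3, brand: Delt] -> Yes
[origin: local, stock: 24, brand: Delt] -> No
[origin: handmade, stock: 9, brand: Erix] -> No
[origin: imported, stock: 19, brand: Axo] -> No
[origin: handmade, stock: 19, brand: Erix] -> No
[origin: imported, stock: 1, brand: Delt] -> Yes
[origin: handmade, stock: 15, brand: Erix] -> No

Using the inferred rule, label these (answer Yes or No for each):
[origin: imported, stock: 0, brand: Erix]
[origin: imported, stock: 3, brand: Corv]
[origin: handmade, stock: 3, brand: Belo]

The distinguishing property — origin is imported AND stock ≤ 9 — holds for all the 'Yes' cases and none of the 'No' cases.
[origin: imported, stock: 0, brand: Erix]: origin is imported, stock = 0 — satisfies this, so Yes.
[origin: imported, stock: 3, brand: Corv]: origin is imported, stock = 3 — satisfies this, so Yes.
[origin: handmade, stock: 3, brand: Belo]: origin is handmade, stock = 3 — does not satisfy this, so No.

Yes, Yes, No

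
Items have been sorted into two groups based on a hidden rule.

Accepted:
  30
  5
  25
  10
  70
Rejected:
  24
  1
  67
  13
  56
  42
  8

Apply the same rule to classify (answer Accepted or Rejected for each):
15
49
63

Accepted, Rejected, Rejected

The pattern is that an item is 'Accepted' exactly when: multiple of 5.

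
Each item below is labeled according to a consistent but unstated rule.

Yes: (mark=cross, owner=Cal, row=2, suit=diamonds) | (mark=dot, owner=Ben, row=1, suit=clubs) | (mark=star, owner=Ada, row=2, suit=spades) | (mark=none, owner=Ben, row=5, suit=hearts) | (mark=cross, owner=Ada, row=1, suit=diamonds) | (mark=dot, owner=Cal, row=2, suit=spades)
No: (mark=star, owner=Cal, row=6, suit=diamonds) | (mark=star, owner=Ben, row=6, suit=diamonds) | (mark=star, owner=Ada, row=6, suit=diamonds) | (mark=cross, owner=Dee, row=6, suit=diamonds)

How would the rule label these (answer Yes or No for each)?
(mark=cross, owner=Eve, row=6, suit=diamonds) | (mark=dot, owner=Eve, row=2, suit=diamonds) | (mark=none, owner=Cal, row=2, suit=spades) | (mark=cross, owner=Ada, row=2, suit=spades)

No, Yes, Yes, Yes

The classifier is using: row ≤ 5.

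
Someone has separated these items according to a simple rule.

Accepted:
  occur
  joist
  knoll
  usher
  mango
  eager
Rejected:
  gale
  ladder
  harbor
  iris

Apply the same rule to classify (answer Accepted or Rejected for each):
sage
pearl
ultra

The pattern is that an item is 'Accepted' exactly when: odd length.
sage: Rejected (length 4). pearl: Accepted (length 5). ultra: Accepted (length 5).

Rejected, Accepted, Accepted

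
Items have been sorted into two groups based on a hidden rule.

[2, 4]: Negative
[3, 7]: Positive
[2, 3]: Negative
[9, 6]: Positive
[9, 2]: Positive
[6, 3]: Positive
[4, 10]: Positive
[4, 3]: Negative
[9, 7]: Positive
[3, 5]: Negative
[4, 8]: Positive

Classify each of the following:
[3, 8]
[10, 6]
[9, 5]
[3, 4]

Positive, Positive, Positive, Negative

One predicate separates the groups cleanly: sum ≥ 9.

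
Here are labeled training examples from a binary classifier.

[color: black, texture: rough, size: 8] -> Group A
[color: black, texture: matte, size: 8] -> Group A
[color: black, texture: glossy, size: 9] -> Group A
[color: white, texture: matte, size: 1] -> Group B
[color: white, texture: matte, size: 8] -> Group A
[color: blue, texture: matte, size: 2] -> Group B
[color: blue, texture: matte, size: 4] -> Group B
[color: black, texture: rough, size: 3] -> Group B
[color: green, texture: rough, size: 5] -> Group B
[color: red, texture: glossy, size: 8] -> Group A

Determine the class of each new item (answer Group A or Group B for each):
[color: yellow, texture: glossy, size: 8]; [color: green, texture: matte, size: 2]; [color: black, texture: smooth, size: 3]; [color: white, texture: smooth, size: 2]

Group A, Group B, Group B, Group B

Every 'Group A' example satisfies: size ≥ 8. None of the 'Group B' examples do.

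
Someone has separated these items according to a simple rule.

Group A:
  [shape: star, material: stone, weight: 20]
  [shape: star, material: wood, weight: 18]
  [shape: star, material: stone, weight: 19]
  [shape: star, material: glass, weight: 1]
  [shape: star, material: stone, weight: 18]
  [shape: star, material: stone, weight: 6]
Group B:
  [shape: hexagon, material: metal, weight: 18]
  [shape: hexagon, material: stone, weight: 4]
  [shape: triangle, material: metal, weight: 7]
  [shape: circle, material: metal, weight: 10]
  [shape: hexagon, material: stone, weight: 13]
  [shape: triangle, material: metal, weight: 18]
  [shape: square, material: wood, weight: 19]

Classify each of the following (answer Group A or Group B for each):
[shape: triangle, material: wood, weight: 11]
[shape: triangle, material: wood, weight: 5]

Group B, Group B

The distinguishing property — shape is star — holds for all the 'Group A' cases and none of the 'Group B' cases.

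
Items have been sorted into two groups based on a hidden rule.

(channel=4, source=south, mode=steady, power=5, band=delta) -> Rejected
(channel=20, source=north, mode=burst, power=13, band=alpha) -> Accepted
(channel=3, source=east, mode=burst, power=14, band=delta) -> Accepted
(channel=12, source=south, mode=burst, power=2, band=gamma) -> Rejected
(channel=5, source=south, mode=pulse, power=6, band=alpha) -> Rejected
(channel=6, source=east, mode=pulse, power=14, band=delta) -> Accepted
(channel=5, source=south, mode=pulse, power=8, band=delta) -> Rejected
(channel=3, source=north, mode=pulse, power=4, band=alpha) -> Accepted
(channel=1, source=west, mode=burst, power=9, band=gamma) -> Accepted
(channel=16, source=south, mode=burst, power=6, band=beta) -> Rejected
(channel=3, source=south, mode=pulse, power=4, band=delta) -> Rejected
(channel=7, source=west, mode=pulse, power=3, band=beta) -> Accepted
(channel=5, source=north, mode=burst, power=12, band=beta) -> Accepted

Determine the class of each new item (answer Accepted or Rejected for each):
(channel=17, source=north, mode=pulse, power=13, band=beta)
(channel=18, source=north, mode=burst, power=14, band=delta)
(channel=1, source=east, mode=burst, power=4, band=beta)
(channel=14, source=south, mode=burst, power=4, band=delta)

The common property of the 'Accepted' items is: source is not south. No 'Rejected' item has it.
(channel=17, source=north, mode=pulse, power=13, band=beta) → source is north → Accepted. (channel=18, source=north, mode=burst, power=14, band=delta) → source is north → Accepted. (channel=1, source=east, mode=burst, power=4, band=beta) → source is east → Accepted. (channel=14, source=south, mode=burst, power=4, band=delta) → source is south → Rejected.

Accepted, Accepted, Accepted, Rejected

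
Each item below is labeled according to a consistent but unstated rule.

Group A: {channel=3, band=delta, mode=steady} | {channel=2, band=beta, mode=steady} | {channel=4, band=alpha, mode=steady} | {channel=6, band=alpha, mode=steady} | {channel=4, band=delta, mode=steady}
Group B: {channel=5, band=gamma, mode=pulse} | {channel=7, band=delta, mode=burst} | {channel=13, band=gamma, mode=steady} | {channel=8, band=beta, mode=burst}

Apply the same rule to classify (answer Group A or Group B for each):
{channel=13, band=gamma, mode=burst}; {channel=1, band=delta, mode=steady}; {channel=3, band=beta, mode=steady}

Group B, Group A, Group A

The simplest hypothesis consistent with all the labels is: mode is steady AND channel ≤ 6.
{channel=13, band=gamma, mode=burst}: mode is burst, channel = 13, doesn't match → Group B.
{channel=1, band=delta, mode=steady}: mode is steady, channel = 1, satisfies this → Group A.
{channel=3, band=beta, mode=steady}: mode is steady, channel = 3, satisfies this → Group A.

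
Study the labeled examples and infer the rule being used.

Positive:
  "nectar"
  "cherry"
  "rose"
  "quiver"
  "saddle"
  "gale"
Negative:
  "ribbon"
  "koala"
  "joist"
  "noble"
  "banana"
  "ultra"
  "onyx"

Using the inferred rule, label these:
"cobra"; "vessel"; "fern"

Negative, Positive, Positive

One predicate separates the groups cleanly: even length AND contains 'e'.
"cobra": length 5, no 'e' — does not pass, so Negative.
"vessel": length 6, has 'e' — has this property, so Positive.
"fern": length 4, has 'e' — has this property, so Positive.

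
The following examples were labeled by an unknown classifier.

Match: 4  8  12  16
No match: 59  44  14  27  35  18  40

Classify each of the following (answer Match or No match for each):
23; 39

The classifier is using: multiple of 4 AND at most 16.
23 — 23 = 4·5 + 3, 23 > 16, hence No match.
39 — 39 = 4·9 + 3, 39 > 16, hence No match.

No match, No match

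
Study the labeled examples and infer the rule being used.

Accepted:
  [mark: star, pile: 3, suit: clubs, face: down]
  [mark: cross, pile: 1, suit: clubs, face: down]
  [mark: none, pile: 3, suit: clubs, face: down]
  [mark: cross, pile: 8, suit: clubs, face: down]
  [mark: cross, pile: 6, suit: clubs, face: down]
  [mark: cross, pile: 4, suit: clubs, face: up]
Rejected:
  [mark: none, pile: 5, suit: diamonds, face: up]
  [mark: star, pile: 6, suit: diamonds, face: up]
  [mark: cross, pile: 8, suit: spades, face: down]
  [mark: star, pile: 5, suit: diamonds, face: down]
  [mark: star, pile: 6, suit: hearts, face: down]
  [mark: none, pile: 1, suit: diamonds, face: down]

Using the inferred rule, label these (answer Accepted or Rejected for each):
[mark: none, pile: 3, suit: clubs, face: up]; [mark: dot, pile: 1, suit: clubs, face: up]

Accepted, Accepted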